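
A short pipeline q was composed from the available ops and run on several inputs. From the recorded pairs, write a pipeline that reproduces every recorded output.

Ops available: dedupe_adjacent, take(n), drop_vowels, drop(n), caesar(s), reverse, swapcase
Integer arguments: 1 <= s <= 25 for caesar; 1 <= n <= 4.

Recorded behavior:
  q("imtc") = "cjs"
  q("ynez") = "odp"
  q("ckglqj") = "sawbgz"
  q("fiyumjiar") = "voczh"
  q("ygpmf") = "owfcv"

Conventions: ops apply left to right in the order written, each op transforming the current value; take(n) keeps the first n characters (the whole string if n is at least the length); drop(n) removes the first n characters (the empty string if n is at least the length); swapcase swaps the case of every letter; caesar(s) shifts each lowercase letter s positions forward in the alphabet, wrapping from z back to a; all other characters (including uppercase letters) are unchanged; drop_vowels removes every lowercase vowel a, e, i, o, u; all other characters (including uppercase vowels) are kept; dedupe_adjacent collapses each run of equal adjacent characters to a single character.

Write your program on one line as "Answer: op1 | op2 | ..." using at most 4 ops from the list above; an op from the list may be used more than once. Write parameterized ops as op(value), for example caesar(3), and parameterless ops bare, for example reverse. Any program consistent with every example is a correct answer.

drop_vowels | reverse | caesar(16) | reverse

Check, running the answer program on each example:
  "imtc" -> "mtc" -> "ctm" -> "sjc" -> "cjs"
  "ynez" -> "ynz" -> "zny" -> "pdo" -> "odp"
  "ckglqj" -> "ckglqj" -> "jqlgkc" -> "zgbwas" -> "sawbgz"
  "fiyumjiar" -> "fymjr" -> "rjmyf" -> "hzcov" -> "voczh"
  "ygpmf" -> "ygpmf" -> "fmpgy" -> "vcfwo" -> "owfcv"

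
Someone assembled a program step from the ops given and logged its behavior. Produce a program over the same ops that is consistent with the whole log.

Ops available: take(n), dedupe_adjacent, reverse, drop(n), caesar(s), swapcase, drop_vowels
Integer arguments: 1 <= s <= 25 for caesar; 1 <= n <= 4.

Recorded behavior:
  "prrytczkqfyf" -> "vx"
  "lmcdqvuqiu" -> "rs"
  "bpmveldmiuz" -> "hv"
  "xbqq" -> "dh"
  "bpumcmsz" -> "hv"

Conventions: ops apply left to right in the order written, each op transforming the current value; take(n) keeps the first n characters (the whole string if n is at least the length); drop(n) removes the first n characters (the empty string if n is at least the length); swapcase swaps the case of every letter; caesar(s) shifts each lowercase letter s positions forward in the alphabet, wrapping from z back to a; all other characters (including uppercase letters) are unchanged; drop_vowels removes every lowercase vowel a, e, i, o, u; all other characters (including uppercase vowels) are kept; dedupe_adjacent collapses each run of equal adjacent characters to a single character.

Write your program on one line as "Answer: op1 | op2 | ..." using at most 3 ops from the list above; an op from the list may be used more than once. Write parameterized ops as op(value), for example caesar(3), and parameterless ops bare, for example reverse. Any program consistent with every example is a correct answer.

caesar(6) | take(2)

Check, running the answer program on each example:
  "prrytczkqfyf" -> "vxxezifqwlel" -> "vx"
  "lmcdqvuqiu" -> "rsijwbawoa" -> "rs"
  "bpmveldmiuz" -> "hvsbkrjsoaf" -> "hv"
  "xbqq" -> "dhww" -> "dh"
  "bpumcmsz" -> "hvasisyf" -> "hv"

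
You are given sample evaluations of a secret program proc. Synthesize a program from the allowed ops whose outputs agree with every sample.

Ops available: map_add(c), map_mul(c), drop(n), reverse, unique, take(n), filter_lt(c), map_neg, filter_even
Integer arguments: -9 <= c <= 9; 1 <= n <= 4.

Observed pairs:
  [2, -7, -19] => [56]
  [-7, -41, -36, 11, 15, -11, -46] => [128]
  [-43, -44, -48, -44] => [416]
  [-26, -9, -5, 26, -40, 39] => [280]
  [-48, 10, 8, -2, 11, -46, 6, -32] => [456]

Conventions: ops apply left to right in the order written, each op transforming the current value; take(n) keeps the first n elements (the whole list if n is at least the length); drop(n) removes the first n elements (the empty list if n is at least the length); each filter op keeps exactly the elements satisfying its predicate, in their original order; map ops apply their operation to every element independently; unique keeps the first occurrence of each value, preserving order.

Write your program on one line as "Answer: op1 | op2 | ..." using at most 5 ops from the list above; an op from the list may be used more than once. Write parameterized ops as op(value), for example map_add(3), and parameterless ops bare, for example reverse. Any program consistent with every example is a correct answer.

map_neg | take(1) | map_add(9) | map_mul(8)

Check, running the answer program on each example:
  [2, -7, -19] -> [-2, 7, 19] -> [-2] -> [7] -> [56]
  [-7, -41, -36, 11, 15, -11, -46] -> [7, 41, 36, -11, -15, 11, 46] -> [7] -> [16] -> [128]
  [-43, -44, -48, -44] -> [43, 44, 48, 44] -> [43] -> [52] -> [416]
  [-26, -9, -5, 26, -40, 39] -> [26, 9, 5, -26, 40, -39] -> [26] -> [35] -> [280]
  [-48, 10, 8, -2, 11, -46, 6, -32] -> [48, -10, -8, 2, -11, 46, -6, 32] -> [48] -> [57] -> [456]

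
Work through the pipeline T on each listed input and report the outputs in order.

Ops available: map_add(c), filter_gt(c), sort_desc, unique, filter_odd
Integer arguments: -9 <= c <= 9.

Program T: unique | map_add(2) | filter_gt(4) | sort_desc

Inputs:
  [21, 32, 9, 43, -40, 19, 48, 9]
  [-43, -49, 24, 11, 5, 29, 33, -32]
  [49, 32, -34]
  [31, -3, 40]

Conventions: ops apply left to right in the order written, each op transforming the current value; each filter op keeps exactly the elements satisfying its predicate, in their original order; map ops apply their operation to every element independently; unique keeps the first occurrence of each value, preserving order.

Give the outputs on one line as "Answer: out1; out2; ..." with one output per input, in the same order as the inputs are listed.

[50, 45, 34, 23, 21, 11]; [35, 31, 26, 13, 7]; [51, 34]; [42, 33]

Execution, op by op:
  [21, 32, 9, 43, -40, 19, 48, 9] -> [21, 32, 9, 43, -40, 19, 48] -> [23, 34, 11, 45, -38, 21, 50] -> [23, 34, 11, 45, 21, 50] -> [50, 45, 34, 23, 21, 11]
  [-43, -49, 24, 11, 5, 29, 33, -32] -> [-43, -49, 24, 11, 5, 29, 33, -32] -> [-41, -47, 26, 13, 7, 31, 35, -30] -> [26, 13, 7, 31, 35] -> [35, 31, 26, 13, 7]
  [49, 32, -34] -> [49, 32, -34] -> [51, 34, -32] -> [51, 34] -> [51, 34]
  [31, -3, 40] -> [31, -3, 40] -> [33, -1, 42] -> [33, 42] -> [42, 33]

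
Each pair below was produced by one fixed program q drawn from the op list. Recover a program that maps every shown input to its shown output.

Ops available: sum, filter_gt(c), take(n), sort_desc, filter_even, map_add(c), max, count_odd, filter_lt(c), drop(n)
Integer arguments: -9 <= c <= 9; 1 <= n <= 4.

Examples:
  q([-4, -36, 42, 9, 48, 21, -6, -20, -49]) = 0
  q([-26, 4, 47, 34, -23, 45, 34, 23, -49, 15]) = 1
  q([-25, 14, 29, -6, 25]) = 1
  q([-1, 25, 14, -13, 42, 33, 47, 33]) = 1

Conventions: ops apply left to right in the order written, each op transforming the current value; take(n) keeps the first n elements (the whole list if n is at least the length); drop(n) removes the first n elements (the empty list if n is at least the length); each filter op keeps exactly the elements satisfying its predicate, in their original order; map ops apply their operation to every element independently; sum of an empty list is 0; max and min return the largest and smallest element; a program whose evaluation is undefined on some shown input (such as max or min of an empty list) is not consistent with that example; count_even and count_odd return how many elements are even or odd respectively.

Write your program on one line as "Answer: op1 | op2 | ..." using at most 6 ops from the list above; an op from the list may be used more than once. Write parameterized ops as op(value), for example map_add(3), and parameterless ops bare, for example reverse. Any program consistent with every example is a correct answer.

filter_lt(-4) | take(2) | sort_desc | map_add(2) | count_odd

Check, running the answer program on each example:
  [-4, -36, 42, 9, 48, 21, -6, -20, -49] -> [-36, -6, -20, -49] -> [-36, -6] -> [-6, -36] -> [-4, -34] -> 0
  [-26, 4, 47, 34, -23, 45, 34, 23, -49, 15] -> [-26, -23, -49] -> [-26, -23] -> [-23, -26] -> [-21, -24] -> 1
  [-25, 14, 29, -6, 25] -> [-25, -6] -> [-25, -6] -> [-6, -25] -> [-4, -23] -> 1
  [-1, 25, 14, -13, 42, 33, 47, 33] -> [-13] -> [-13] -> [-13] -> [-11] -> 1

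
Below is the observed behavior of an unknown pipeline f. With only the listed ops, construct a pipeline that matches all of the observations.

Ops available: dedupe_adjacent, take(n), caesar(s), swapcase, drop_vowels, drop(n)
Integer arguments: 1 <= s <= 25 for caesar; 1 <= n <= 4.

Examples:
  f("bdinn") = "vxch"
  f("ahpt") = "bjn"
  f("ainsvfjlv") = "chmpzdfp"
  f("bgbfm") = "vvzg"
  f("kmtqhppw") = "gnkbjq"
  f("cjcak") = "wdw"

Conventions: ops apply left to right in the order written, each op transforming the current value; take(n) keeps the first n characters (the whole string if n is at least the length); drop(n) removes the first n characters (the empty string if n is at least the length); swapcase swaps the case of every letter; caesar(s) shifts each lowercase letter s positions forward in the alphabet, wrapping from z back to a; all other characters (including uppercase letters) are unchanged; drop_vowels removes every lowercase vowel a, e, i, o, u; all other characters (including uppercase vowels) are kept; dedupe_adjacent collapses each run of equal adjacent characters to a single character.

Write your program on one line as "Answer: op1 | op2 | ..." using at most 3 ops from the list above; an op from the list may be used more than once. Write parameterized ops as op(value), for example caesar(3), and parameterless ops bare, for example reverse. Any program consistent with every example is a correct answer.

dedupe_adjacent | caesar(20) | drop_vowels

Check, running the answer program on each example:
  "bdinn" -> "bdin" -> "vxch" -> "vxch"
  "ahpt" -> "ahpt" -> "ubjn" -> "bjn"
  "ainsvfjlv" -> "ainsvfjlv" -> "uchmpzdfp" -> "chmpzdfp"
  "bgbfm" -> "bgbfm" -> "vavzg" -> "vvzg"
  "kmtqhppw" -> "kmtqhpw" -> "egnkbjq" -> "gnkbjq"
  "cjcak" -> "cjcak" -> "wdwue" -> "wdw"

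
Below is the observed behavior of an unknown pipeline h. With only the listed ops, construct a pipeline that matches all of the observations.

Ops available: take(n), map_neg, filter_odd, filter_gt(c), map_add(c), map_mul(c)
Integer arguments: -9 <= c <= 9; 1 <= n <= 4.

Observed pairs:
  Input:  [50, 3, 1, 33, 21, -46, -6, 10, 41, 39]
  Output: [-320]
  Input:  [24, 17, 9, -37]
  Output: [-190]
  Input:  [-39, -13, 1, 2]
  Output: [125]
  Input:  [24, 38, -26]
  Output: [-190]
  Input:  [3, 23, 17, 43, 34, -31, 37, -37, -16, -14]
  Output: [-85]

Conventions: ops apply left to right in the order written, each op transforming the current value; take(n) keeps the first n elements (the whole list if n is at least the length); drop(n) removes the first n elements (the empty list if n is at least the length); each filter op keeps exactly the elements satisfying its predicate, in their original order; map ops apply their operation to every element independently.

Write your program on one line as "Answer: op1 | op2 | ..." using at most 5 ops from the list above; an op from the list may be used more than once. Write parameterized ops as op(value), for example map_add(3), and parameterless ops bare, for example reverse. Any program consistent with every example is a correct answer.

take(1) | map_add(9) | map_add(5) | map_mul(-5)

Check, running the answer program on each example:
  [50, 3, 1, 33, 21, -46, -6, 10, 41, 39] -> [50] -> [59] -> [64] -> [-320]
  [24, 17, 9, -37] -> [24] -> [33] -> [38] -> [-190]
  [-39, -13, 1, 2] -> [-39] -> [-30] -> [-25] -> [125]
  [24, 38, -26] -> [24] -> [33] -> [38] -> [-190]
  [3, 23, 17, 43, 34, -31, 37, -37, -16, -14] -> [3] -> [12] -> [17] -> [-85]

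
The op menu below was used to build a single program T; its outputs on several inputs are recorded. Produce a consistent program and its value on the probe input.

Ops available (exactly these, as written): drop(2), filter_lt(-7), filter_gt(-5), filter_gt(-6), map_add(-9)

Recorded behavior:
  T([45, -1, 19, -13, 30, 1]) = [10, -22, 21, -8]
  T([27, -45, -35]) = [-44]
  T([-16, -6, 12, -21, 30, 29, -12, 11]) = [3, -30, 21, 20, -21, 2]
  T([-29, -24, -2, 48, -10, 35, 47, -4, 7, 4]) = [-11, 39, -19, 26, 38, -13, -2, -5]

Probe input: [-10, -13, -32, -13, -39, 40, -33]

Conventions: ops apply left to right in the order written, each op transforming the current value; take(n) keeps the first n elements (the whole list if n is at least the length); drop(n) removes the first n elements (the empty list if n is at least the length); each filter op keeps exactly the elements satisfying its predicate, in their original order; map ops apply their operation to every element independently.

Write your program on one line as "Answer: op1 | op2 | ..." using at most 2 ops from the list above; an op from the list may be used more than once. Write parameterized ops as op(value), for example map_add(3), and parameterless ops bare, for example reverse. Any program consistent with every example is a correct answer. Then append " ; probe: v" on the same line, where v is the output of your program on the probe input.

drop(2) | map_add(-9) ; probe: [-41, -22, -48, 31, -42]

Check, running the answer program on each example:
  [45, -1, 19, -13, 30, 1] -> [19, -13, 30, 1] -> [10, -22, 21, -8]
  [27, -45, -35] -> [-35] -> [-44]
  [-16, -6, 12, -21, 30, 29, -12, 11] -> [12, -21, 30, 29, -12, 11] -> [3, -30, 21, 20, -21, 2]
  [-29, -24, -2, 48, -10, 35, 47, -4, 7, 4] -> [-2, 48, -10, 35, 47, -4, 7, 4] -> [-11, 39, -19, 26, 38, -13, -2, -5]
  probe: [-10, -13, -32, -13, -39, 40, -33] -> [-32, -13, -39, 40, -33] -> [-41, -22, -48, 31, -42]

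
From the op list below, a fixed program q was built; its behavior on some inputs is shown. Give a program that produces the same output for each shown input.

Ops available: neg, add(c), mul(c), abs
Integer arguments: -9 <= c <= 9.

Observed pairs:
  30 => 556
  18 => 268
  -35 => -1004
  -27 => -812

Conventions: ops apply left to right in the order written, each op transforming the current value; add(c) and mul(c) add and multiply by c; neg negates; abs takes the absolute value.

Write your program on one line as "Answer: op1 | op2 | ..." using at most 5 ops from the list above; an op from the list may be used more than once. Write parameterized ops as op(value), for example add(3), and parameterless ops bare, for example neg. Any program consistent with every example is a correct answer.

add(-6) | mul(6) | add(-5) | neg | mul(-4)

Check, running the answer program on each example:
  30 -> 24 -> 144 -> 139 -> -139 -> 556
  18 -> 12 -> 72 -> 67 -> -67 -> 268
  -35 -> -41 -> -246 -> -251 -> 251 -> -1004
  -27 -> -33 -> -198 -> -203 -> 203 -> -812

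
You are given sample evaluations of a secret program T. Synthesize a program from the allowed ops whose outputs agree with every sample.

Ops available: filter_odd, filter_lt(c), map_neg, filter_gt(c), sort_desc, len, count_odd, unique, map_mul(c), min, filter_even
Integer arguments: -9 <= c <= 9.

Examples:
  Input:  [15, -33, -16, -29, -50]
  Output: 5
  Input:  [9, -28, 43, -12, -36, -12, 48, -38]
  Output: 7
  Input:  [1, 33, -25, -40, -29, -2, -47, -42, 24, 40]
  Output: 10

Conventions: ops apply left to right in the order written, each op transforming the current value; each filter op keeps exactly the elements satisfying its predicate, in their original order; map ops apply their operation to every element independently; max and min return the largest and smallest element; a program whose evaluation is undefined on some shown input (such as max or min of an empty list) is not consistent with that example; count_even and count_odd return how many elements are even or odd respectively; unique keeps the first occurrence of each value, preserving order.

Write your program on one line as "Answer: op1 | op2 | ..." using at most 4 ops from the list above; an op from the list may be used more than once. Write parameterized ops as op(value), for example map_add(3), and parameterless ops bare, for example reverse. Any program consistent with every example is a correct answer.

map_mul(-8) | unique | len

Check, running the answer program on each example:
  [15, -33, -16, -29, -50] -> [-120, 264, 128, 232, 400] -> [-120, 264, 128, 232, 400] -> 5
  [9, -28, 43, -12, -36, -12, 48, -38] -> [-72, 224, -344, 96, 288, 96, -384, 304] -> [-72, 224, -344, 96, 288, -384, 304] -> 7
  [1, 33, -25, -40, -29, -2, -47, -42, 24, 40] -> [-8, -264, 200, 320, 232, 16, 376, 336, -192, -320] -> [-8, -264, 200, 320, 232, 16, 376, 336, -192, -320] -> 10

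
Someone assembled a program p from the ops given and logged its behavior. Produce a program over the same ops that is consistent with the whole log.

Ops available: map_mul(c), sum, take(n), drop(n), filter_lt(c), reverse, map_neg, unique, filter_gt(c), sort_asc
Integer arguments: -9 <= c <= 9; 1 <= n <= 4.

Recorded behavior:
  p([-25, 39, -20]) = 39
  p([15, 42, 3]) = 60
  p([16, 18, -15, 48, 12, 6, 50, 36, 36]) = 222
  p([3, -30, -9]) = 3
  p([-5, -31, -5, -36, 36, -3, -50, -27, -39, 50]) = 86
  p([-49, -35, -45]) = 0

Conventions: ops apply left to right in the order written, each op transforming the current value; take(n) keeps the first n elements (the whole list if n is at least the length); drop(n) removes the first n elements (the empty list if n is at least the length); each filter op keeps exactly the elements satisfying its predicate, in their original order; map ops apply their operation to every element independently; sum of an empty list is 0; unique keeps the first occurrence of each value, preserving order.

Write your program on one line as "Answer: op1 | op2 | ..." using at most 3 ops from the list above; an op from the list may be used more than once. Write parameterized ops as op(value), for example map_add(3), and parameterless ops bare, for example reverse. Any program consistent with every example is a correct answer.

filter_gt(-9) | filter_gt(0) | sum

Check, running the answer program on each example:
  [-25, 39, -20] -> [39] -> [39] -> 39
  [15, 42, 3] -> [15, 42, 3] -> [15, 42, 3] -> 60
  [16, 18, -15, 48, 12, 6, 50, 36, 36] -> [16, 18, 48, 12, 6, 50, 36, 36] -> [16, 18, 48, 12, 6, 50, 36, 36] -> 222
  [3, -30, -9] -> [3] -> [3] -> 3
  [-5, -31, -5, -36, 36, -3, -50, -27, -39, 50] -> [-5, -5, 36, -3, 50] -> [36, 50] -> 86
  [-49, -35, -45] -> [] -> [] -> 0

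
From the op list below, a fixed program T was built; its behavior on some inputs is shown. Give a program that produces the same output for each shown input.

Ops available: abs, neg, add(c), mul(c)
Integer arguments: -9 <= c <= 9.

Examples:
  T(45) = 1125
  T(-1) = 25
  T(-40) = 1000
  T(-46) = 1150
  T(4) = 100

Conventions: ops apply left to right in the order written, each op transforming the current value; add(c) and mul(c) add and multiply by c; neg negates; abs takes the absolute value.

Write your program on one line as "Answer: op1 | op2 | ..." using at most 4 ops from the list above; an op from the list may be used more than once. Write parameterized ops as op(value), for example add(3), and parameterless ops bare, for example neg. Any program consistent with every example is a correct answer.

mul(5) | neg | mul(-5) | abs

Check, running the answer program on each example:
  45 -> 225 -> -225 -> 1125 -> 1125
  -1 -> -5 -> 5 -> -25 -> 25
  -40 -> -200 -> 200 -> -1000 -> 1000
  -46 -> -230 -> 230 -> -1150 -> 1150
  4 -> 20 -> -20 -> 100 -> 100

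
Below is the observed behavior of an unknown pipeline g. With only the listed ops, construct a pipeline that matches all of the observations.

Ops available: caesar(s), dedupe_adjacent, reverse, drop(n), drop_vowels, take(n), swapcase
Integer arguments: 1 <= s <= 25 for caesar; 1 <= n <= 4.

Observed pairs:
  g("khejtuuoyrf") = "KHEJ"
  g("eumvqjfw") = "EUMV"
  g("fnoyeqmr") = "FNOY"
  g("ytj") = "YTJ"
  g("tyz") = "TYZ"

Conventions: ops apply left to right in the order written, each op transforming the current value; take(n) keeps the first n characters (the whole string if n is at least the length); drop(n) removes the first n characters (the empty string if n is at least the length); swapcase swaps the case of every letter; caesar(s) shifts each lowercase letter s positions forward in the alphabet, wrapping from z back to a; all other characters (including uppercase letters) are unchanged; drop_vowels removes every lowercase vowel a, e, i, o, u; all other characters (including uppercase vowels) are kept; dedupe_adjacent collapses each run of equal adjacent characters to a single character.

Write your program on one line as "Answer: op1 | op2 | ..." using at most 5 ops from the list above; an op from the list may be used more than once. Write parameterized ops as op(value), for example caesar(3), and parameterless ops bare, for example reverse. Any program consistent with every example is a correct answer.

swapcase | reverse | dedupe_adjacent | reverse | take(4)

Check, running the answer program on each example:
  "khejtuuoyrf" -> "KHEJTUUOYRF" -> "FRYOUUTJEHK" -> "FRYOUTJEHK" -> "KHEJTUOYRF" -> "KHEJ"
  "eumvqjfw" -> "EUMVQJFW" -> "WFJQVMUE" -> "WFJQVMUE" -> "EUMVQJFW" -> "EUMV"
  "fnoyeqmr" -> "FNOYEQMR" -> "RMQEYONF" -> "RMQEYONF" -> "FNOYEQMR" -> "FNOY"
  "ytj" -> "YTJ" -> "JTY" -> "JTY" -> "YTJ" -> "YTJ"
  "tyz" -> "TYZ" -> "ZYT" -> "ZYT" -> "TYZ" -> "TYZ"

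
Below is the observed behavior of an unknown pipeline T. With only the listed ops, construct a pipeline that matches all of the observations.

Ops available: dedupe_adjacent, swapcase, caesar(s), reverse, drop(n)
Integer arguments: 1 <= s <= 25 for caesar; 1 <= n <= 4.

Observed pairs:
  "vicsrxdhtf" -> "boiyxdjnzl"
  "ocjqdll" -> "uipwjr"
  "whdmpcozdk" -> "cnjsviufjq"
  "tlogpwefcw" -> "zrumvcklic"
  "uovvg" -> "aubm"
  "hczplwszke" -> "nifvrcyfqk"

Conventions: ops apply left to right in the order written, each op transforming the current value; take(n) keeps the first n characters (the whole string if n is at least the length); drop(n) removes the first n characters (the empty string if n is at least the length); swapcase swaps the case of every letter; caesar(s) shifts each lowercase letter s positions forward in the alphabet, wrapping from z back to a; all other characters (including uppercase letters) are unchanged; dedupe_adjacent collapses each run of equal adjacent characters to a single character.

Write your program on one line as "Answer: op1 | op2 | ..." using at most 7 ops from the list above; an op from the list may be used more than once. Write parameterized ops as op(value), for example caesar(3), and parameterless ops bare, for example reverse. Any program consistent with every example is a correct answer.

swapcase | reverse | dedupe_adjacent | reverse | swapcase | caesar(6)

Check, running the answer program on each example:
  "vicsrxdhtf" -> "VICSRXDHTF" -> "FTHDXRSCIV" -> "FTHDXRSCIV" -> "VICSRXDHTF" -> "vicsrxdhtf" -> "boiyxdjnzl"
  "ocjqdll" -> "OCJQDLL" -> "LLDQJCO" -> "LDQJCO" -> "OCJQDL" -> "ocjqdl" -> "uipwjr"
  "whdmpcozdk" -> "WHDMPCOZDK" -> "KDZOCPMDHW" -> "KDZOCPMDHW" -> "WHDMPCOZDK" -> "whdmpcozdk" -> "cnjsviufjq"
  "tlogpwefcw" -> "TLOGPWEFCW" -> "WCFEWPGOLT" -> "WCFEWPGOLT" -> "TLOGPWEFCW" -> "tlogpwefcw" -> "zrumvcklic"
  "uovvg" -> "UOVVG" -> "GVVOU" -> "GVOU" -> "UOVG" -> "uovg" -> "aubm"
  "hczplwszke" -> "HCZPLWSZKE" -> "EKZSWLPZCH" -> "EKZSWLPZCH" -> "HCZPLWSZKE" -> "hczplwszke" -> "nifvrcyfqk"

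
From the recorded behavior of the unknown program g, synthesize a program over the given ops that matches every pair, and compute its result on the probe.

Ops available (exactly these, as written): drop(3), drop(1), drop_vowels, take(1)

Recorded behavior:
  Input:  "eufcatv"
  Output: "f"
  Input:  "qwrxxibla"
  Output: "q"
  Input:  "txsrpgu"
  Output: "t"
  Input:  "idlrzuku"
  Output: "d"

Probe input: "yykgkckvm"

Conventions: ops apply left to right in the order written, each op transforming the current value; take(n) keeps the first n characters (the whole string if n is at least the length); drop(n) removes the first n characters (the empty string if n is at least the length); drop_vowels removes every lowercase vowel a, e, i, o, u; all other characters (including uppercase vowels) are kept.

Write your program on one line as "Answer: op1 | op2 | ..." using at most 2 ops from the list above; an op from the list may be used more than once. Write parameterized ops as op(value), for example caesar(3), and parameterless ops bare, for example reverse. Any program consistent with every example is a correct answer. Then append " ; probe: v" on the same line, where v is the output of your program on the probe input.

drop_vowels | take(1) ; probe: "y"

Check, running the answer program on each example:
  "eufcatv" -> "fctv" -> "f"
  "qwrxxibla" -> "qwrxxbl" -> "q"
  "txsrpgu" -> "txsrpg" -> "t"
  "idlrzuku" -> "dlrzk" -> "d"
  probe: "yykgkckvm" -> "yykgkckvm" -> "y"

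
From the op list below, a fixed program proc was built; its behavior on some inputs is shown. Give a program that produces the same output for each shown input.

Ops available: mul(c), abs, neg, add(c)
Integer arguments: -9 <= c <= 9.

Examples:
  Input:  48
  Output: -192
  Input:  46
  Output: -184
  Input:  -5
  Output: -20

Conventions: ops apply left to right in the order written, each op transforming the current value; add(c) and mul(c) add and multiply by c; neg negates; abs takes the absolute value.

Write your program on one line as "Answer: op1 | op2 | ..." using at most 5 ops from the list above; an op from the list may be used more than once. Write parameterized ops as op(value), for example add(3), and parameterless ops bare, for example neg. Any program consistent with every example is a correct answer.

neg | mul(4) | abs | neg

Check, running the answer program on each example:
  48 -> -48 -> -192 -> 192 -> -192
  46 -> -46 -> -184 -> 184 -> -184
  -5 -> 5 -> 20 -> 20 -> -20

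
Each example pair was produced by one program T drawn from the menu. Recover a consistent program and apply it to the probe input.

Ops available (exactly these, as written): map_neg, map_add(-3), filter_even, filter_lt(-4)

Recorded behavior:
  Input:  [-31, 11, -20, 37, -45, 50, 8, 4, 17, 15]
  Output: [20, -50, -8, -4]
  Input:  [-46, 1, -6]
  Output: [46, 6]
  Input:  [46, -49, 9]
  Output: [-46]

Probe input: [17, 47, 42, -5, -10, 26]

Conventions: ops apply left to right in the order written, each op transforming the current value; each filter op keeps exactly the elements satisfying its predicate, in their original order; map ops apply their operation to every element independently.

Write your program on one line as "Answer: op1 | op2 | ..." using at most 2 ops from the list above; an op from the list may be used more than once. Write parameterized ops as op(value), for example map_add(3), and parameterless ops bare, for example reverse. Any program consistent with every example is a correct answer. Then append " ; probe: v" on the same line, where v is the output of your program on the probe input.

map_neg | filter_even ; probe: [-42, 10, -26]

Check, running the answer program on each example:
  [-31, 11, -20, 37, -45, 50, 8, 4, 17, 15] -> [31, -11, 20, -37, 45, -50, -8, -4, -17, -15] -> [20, -50, -8, -4]
  [-46, 1, -6] -> [46, -1, 6] -> [46, 6]
  [46, -49, 9] -> [-46, 49, -9] -> [-46]
  probe: [17, 47, 42, -5, -10, 26] -> [-17, -47, -42, 5, 10, -26] -> [-42, 10, -26]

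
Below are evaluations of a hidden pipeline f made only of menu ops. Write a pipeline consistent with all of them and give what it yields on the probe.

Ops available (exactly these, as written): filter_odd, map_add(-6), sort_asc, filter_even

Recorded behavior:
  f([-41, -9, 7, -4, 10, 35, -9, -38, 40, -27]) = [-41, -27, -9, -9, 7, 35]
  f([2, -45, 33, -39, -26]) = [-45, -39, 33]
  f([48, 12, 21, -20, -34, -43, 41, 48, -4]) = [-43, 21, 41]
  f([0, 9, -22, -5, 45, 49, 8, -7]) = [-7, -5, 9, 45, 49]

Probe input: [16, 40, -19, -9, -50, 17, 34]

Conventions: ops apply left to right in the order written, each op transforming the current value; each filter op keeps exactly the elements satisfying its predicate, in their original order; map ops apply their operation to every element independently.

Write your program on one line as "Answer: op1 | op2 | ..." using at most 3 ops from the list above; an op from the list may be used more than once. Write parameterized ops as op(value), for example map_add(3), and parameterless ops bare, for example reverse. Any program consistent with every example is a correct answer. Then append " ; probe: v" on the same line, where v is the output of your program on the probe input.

filter_odd | sort_asc ; probe: [-19, -9, 17]

Check, running the answer program on each example:
  [-41, -9, 7, -4, 10, 35, -9, -38, 40, -27] -> [-41, -9, 7, 35, -9, -27] -> [-41, -27, -9, -9, 7, 35]
  [2, -45, 33, -39, -26] -> [-45, 33, -39] -> [-45, -39, 33]
  [48, 12, 21, -20, -34, -43, 41, 48, -4] -> [21, -43, 41] -> [-43, 21, 41]
  [0, 9, -22, -5, 45, 49, 8, -7] -> [9, -5, 45, 49, -7] -> [-7, -5, 9, 45, 49]
  probe: [16, 40, -19, -9, -50, 17, 34] -> [-19, -9, 17] -> [-19, -9, 17]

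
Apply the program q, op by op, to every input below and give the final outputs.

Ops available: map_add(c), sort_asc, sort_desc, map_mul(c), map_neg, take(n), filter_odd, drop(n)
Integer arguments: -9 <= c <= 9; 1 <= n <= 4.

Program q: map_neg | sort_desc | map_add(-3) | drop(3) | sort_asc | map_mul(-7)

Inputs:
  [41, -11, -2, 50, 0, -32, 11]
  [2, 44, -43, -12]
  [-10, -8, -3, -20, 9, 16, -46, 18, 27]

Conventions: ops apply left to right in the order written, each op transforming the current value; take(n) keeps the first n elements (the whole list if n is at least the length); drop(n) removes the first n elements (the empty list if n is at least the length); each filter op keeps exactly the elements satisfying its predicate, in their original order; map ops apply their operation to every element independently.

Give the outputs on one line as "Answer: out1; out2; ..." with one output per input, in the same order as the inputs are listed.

[371, 308, 98, 21]; [329]; [210, 147, 133, 84, 0, -35]

Execution, op by op:
  [41, -11, -2, 50, 0, -32, 11] -> [-41, 11, 2, -50, 0, 32, -11] -> [32, 11, 2, 0, -11, -41, -50] -> [29, 8, -1, -3, -14, -44, -53] -> [-3, -14, -44, -53] -> [-53, -44, -14, -3] -> [371, 308, 98, 21]
  [2, 44, -43, -12] -> [-2, -44, 43, 12] -> [43, 12, -2, -44] -> [40, 9, -5, -47] -> [-47] -> [-47] -> [329]
  [-10, -8, -3, -20, 9, 16, -46, 18, 27] -> [10, 8, 3, 20, -9, -16, 46, -18, -27] -> [46, 20, 10, 8, 3, -9, -16, -18, -27] -> [43, 17, 7, 5, 0, -12, -19, -21, -30] -> [5, 0, -12, -19, -21, -30] -> [-30, -21, -19, -12, 0, 5] -> [210, 147, 133, 84, 0, -35]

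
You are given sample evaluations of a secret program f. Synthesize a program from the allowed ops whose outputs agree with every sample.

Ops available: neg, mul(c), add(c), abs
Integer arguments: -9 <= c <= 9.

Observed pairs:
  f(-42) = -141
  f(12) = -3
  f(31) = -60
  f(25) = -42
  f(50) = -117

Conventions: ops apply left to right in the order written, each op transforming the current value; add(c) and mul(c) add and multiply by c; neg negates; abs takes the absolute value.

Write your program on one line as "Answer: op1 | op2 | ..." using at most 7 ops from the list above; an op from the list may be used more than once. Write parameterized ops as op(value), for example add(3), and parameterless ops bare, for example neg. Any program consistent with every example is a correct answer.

neg | add(2) | add(6) | abs | mul(-3) | add(9)

Check, running the answer program on each example:
  -42 -> 42 -> 44 -> 50 -> 50 -> -150 -> -141
  12 -> -12 -> -10 -> -4 -> 4 -> -12 -> -3
  31 -> -31 -> -29 -> -23 -> 23 -> -69 -> -60
  25 -> -25 -> -23 -> -17 -> 17 -> -51 -> -42
  50 -> -50 -> -48 -> -42 -> 42 -> -126 -> -117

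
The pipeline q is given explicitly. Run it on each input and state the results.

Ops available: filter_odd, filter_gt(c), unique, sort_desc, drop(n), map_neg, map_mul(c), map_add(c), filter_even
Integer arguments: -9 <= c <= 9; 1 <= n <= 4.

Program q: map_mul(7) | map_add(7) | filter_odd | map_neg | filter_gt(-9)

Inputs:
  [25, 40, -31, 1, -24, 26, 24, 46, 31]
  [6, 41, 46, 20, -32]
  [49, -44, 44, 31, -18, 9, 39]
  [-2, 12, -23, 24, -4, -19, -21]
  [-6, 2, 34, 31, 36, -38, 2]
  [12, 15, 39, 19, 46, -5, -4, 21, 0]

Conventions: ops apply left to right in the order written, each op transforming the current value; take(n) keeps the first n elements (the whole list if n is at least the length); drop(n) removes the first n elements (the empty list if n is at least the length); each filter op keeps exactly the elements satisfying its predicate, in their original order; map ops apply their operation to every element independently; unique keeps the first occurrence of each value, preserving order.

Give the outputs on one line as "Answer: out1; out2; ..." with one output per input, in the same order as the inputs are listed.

Execution, op by op:
  [25, 40, -31, 1, -24, 26, 24, 46, 31] -> [175, 280, -217, 7, -168, 182, 168, 322, 217] -> [182, 287, -210, 14, -161, 189, 175, 329, 224] -> [287, -161, 189, 175, 329] -> [-287, 161, -189, -175, -329] -> [161]
  [6, 41, 46, 20, -32] -> [42, 287, 322, 140, -224] -> [49, 294, 329, 147, -217] -> [49, 329, 147, -217] -> [-49, -329, -147, 217] -> [217]
  [49, -44, 44, 31, -18, 9, 39] -> [343, -308, 308, 217, -126, 63, 273] -> [350, -301, 315, 224, -119, 70, 280] -> [-301, 315, -119] -> [301, -315, 119] -> [301, 119]
  [-2, 12, -23, 24, -4, -19, -21] -> [-14, 84, -161, 168, -28, -133, -147] -> [-7, 91, -154, 175, -21, -126, -140] -> [-7, 91, 175, -21] -> [7, -91, -175, 21] -> [7, 21]
  [-6, 2, 34, 31, 36, -38, 2] -> [-42, 14, 238, 217, 252, -266, 14] -> [-35, 21, 245, 224, 259, -259, 21] -> [-35, 21, 245, 259, -259, 21] -> [35, -21, -245, -259, 259, -21] -> [35, 259]
  [12, 15, 39, 19, 46, -5, -4, 21, 0] -> [84, 105, 273, 133, 322, -35, -28, 147, 0] -> [91, 112, 280, 140, 329, -28, -21, 154, 7] -> [91, 329, -21, 7] -> [-91, -329, 21, -7] -> [21, -7]

[161]; [217]; [301, 119]; [7, 21]; [35, 259]; [21, -7]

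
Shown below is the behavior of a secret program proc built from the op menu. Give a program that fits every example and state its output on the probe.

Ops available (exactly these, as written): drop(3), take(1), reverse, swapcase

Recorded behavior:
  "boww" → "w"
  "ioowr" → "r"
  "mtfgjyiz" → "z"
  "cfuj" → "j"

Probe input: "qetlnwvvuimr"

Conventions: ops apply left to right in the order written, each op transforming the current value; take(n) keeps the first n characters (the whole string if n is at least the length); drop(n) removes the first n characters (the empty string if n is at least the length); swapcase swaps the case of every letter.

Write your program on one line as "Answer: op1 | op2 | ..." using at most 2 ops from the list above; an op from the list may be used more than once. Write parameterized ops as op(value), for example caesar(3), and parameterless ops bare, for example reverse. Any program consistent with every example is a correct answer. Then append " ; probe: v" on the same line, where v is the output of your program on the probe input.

reverse | take(1) ; probe: "r"

Check, running the answer program on each example:
  "boww" -> "wwob" -> "w"
  "ioowr" -> "rwooi" -> "r"
  "mtfgjyiz" -> "ziyjgftm" -> "z"
  "cfuj" -> "jufc" -> "j"
  probe: "qetlnwvvuimr" -> "rmiuvvwnlteq" -> "r"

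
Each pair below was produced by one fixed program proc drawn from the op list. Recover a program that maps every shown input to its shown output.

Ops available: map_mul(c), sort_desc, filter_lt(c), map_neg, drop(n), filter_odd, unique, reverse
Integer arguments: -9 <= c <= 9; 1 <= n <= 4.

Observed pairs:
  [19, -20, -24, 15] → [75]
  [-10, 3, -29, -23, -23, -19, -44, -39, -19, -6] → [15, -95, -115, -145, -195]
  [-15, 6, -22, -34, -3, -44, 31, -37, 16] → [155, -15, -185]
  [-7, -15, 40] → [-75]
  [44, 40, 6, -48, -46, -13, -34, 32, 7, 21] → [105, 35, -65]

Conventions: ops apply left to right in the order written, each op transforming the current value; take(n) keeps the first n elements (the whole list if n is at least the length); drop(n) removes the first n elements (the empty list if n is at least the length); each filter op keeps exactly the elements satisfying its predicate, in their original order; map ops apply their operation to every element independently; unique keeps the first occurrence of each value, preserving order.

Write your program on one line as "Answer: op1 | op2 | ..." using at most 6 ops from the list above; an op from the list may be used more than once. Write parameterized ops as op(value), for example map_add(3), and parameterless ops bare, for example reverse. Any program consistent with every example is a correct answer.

map_mul(5) | drop(1) | filter_odd | unique | sort_desc

Check, running the answer program on each example:
  [19, -20, -24, 15] -> [95, -100, -120, 75] -> [-100, -120, 75] -> [75] -> [75] -> [75]
  [-10, 3, -29, -23, -23, -19, -44, -39, -19, -6] -> [-50, 15, -145, -115, -115, -95, -220, -195, -95, -30] -> [15, -145, -115, -115, -95, -220, -195, -95, -30] -> [15, -145, -115, -115, -95, -195, -95] -> [15, -145, -115, -95, -195] -> [15, -95, -115, -145, -195]
  [-15, 6, -22, -34, -3, -44, 31, -37, 16] -> [-75, 30, -110, -170, -15, -220, 155, -185, 80] -> [30, -110, -170, -15, -220, 155, -185, 80] -> [-15, 155, -185] -> [-15, 155, -185] -> [155, -15, -185]
  [-7, -15, 40] -> [-35, -75, 200] -> [-75, 200] -> [-75] -> [-75] -> [-75]
  [44, 40, 6, -48, -46, -13, -34, 32, 7, 21] -> [220, 200, 30, -240, -230, -65, -170, 160, 35, 105] -> [200, 30, -240, -230, -65, -170, 160, 35, 105] -> [-65, 35, 105] -> [-65, 35, 105] -> [105, 35, -65]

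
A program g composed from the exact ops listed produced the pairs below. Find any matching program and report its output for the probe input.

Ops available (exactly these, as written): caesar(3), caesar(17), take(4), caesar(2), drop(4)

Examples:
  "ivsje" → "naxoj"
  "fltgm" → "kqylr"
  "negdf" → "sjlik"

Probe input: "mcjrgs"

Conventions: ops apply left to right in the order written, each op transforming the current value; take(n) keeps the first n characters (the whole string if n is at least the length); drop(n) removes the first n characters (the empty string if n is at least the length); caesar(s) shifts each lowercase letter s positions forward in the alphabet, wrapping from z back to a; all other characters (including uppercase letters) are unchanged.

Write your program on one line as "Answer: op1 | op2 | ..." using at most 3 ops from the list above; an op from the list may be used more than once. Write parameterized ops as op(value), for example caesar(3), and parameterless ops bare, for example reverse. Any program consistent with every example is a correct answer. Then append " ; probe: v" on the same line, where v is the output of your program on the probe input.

caesar(3) | caesar(2) ; probe: "rhowlx"

Check, running the answer program on each example:
  "ivsje" -> "lyvmh" -> "naxoj"
  "fltgm" -> "iowjp" -> "kqylr"
  "negdf" -> "qhjgi" -> "sjlik"
  probe: "mcjrgs" -> "pfmujv" -> "rhowlx"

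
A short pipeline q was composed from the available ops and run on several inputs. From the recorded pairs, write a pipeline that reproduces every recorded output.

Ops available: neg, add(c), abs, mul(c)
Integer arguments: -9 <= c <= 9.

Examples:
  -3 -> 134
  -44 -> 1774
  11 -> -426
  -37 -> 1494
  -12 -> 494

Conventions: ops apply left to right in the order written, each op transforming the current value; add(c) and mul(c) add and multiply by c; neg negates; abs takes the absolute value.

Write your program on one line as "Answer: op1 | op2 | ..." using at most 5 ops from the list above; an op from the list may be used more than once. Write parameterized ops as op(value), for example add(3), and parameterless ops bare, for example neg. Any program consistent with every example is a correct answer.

mul(-4) | mul(5) | add(7) | mul(2)

Check, running the answer program on each example:
  -3 -> 12 -> 60 -> 67 -> 134
  -44 -> 176 -> 880 -> 887 -> 1774
  11 -> -44 -> -220 -> -213 -> -426
  -37 -> 148 -> 740 -> 747 -> 1494
  -12 -> 48 -> 240 -> 247 -> 494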